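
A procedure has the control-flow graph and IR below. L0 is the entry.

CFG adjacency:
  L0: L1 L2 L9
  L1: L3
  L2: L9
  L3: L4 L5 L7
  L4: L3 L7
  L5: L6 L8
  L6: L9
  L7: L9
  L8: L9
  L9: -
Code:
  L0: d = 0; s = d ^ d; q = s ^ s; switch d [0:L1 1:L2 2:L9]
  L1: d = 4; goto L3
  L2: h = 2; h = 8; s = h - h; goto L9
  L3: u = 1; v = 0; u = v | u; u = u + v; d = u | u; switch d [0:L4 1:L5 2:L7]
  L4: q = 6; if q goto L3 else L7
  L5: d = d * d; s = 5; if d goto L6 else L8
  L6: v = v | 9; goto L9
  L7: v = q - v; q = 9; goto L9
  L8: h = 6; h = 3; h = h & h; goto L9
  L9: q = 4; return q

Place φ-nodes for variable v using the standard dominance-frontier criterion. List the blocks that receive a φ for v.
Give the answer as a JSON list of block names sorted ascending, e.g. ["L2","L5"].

Answer: ["L3", "L9"]

Working:
idom tree: L1←L0 L2←L0 L3←L1 L4←L3 L5←L3 L6←L5 L7←L3 L8←L5 L9←L0
Join-block Dom:
  L3: preds {L1,L4}: {L0,L1} ∩ {L0,L1,L3,L4} = {L0,L1}; idom=L1
  L7: preds {L3,L4}: {L0,L1,L3} ∩ {L0,L1,L3,L4} = {L0,L1,L3}; idom=L3
  L9: preds {L0,L2,L6,L7,L8}: {L0} ∩ {L0,L2} ∩ {L0,L1,L3,L5,L6} ∩ {L0,L1,L3,L7} ∩ {L0,L1,L3,L5,L8} = {L0}; idom=L0

DF derivation:
  L3←L1: walk · to L1
  L3←L4: walk L4→L3 to L1
  L7←L3: walk · to L3
  L7←L4: walk L4 to L3
  L9←L0: walk · to L0
  L9←L2: walk L2 to L0
  L9←L6: walk L6→L5→L3→L1 to L0
  L9←L7: walk L7→L3→L1 to L0
  L9←L8: walk L8→L5→L3→L1 to L0
  L0 → ∅
  L1 → {L9}
  L2 → {L9}
  L3 → {L3,L9}
  L4 → {L3,L7}
  L5 → {L9}
  L6 → {L9}
  L7 → {L9}
  L8 → {L9}
  L9 → ∅

φ for v: defs {L3,L6,L7}
  DF⁺ = {L3,L9}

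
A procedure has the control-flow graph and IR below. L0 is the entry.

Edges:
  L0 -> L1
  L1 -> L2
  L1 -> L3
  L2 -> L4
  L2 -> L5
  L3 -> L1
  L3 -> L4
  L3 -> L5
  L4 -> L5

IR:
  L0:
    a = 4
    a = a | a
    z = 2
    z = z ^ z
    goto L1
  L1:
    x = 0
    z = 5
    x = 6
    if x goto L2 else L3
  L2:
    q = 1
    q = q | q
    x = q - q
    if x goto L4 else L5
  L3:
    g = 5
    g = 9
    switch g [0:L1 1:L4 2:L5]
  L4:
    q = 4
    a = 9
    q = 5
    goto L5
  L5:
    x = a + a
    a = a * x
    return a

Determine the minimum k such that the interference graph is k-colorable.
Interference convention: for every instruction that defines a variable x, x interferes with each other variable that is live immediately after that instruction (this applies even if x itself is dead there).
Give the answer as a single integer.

def/use:
  L0 def {a,z} use ∅
  L1 def {x,z} use ∅
  L2 def {q,x} use ∅
  L3 def {g} use ∅
  L4 def {a,q} use ∅
  L5 def {a,x} use {a}

Live sets:
  L0 li=∅ lo={a}
  L1 li={a} lo={a}
  L2 li={a} lo={a}
  L3 li={a} lo={a}
  L4 li=∅ lo={a}
  L5 li={a} lo=∅

Interfere edges:
  a↔{g,q,x,z}
  g↔{a}
  q↔{a}
  x↔{a}
  z↔{a}

Chromatic number:
  lower bound: {a,g} mutually conflict ⇒ χ ≥ 2
  assign a→r0 g→r1 q→r1 x→r1 z→r1 — no edge inside a register ⇒ χ ≤ 2
  χ = 2

Answer: 2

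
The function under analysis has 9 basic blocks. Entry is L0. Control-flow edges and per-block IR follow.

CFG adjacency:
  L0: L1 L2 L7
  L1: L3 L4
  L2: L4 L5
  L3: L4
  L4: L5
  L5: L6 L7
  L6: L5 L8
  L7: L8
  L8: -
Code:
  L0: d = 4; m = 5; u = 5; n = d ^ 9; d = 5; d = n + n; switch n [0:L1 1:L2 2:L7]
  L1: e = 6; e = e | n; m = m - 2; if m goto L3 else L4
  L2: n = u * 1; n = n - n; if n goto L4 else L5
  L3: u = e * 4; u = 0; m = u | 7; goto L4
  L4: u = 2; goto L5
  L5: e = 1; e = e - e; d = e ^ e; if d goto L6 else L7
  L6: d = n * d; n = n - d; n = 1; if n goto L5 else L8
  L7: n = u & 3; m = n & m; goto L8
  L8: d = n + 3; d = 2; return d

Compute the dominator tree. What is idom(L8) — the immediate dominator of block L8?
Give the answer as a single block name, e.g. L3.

idom tree: L1←L0 L2←L0 L3←L1 L4←L0 L5←L0 L6←L5 L7←L0 L8←L0
Dom∩ at merges:
  L4: preds {L1,L2,L3}: {L0,L1} ∩ {L0,L2} ∩ {L0,L1,L3} = {L0}; idom=L0
  L5: preds {L2,L4,L6}: {L0,L2} ∩ {L0,L4} ∩ {L0,L5,L6} = {L0}; idom=L0
  L7: preds {L0,L5}: {L0} ∩ {L0,L5} = {L0}; idom=L0
  L8: preds {L6,L7}: {L0,L5,L6} ∩ {L0,L7} = {L0}; idom=L0

idom(L8) = L0

Answer: L0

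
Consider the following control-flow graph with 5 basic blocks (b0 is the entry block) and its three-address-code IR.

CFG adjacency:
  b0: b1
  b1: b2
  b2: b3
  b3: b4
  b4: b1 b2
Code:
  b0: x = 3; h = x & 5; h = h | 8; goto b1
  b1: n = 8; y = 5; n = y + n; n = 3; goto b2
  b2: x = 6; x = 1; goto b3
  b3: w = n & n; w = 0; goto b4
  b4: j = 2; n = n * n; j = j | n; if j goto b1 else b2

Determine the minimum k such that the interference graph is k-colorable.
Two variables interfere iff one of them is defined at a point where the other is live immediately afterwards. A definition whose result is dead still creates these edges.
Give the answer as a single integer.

Answer: 2

Derivation:
Per-block:
  b0: {h,x} / ∅
  b1: {n,y} / ∅
  b2: {x} / ∅
  b3: {w} / {n}
  b4: {j,n} / {n}

Backward fixpoint:
  b0 li=∅ lo=∅
  b1 li=∅ lo={n}
  b2 li={n} lo={n}
  b3 li={n} lo={n}
  b4 li={n} lo={n}

Conflict graph:
  h↔∅
  j↔{n}
  n↔{j,w,x,y}
  w↔{n}
  x↔{n}
  y↔{n}

Registers:
  {j,n} pairwise interfere (2-clique) ⇒ χ ≥ 2
  assign h→c0 j→c1 n→c0 w→c1 x→c1 y→c1 — no edge inside a register ⇒ χ ≤ 2
  χ = 2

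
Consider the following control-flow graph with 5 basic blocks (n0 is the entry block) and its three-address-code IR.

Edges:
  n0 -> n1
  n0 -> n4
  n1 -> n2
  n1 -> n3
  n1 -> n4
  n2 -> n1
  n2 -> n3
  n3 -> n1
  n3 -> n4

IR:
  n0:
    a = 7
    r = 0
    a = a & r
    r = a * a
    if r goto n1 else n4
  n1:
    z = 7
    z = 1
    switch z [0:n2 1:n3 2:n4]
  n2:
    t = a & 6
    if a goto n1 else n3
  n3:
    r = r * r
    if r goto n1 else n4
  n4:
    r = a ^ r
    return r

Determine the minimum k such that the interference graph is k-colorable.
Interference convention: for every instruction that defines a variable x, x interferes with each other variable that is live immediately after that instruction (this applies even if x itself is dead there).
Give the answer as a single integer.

Answer: 3

Derivation:
Block summaries:
  n0: {a,r} / ∅
  n1: {z} / ∅
  n2: {t} / {a}
  n3: {r} / {r}
  n4: {r} / {a,r}

Backward fixpoint:
  live n0: ∅→{a,r}
  live n1: {a,r}→{a,r}
  live n2: {a,r}→{a,r}
  live n3: {a,r}→{a,r}
  live n4: {a,r}→∅

Interference:
  a: {r,t,z}
  r: {a,t,z}
  t: {a,r}
  z: {a,r}

Colouring:
  lower bound: {a,r,t} mutually conflict ⇒ χ ≥ 3
  3-colouring: r0={a}  r1={r}  r2={t,z}
  χ = 3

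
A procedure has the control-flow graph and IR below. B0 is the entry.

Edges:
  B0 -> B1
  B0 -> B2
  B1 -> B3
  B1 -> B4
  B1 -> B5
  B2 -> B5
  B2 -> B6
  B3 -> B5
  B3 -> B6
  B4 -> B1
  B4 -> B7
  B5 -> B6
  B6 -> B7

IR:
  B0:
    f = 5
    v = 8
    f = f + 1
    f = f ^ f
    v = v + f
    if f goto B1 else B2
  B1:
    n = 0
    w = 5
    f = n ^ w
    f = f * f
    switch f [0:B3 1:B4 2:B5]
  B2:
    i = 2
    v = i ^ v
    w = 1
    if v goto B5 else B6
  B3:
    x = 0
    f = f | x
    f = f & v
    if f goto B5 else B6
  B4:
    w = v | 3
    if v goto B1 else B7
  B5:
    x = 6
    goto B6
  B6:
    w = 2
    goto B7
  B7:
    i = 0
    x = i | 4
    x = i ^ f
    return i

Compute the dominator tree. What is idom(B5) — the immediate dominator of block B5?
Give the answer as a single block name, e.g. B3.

idom tree: B1←B0 B2←B0 B3←B1 B4←B1 B5←B0 B6←B0 B7←B0
Join-block Dom:
  B1: preds {B0,B4}: {B0} ∩ {B0,B1,B4} = {B0}; idom=B0
  B5: preds {B1,B2,B3}: {B0,B1} ∩ {B0,B2} ∩ {B0,B1,B3} = {B0}; idom=B0
  B6: preds {B2,B3,B5}: {B0,B2} ∩ {B0,B1,B3} ∩ {B0,B5} = {B0}; idom=B0
  B7: preds {B4,B6}: {B0,B1,B4} ∩ {B0,B6} = {B0}; idom=B0

idom(B5) = B0

Answer: B0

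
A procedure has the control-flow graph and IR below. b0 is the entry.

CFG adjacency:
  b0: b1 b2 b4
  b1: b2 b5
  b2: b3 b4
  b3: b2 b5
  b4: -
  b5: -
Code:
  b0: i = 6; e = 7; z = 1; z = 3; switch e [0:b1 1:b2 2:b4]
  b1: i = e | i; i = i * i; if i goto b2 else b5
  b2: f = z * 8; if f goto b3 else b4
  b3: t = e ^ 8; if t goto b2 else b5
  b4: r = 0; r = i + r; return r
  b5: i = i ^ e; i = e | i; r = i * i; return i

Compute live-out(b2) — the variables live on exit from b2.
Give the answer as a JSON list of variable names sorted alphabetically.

Answer: ["e", "i", "z"]

Working:
def/use:
  b0 def {e,i,z} use ∅
  b1 def {i} use {e,i}
  b2 def {f} use {z}
  b3 def {t} use {e}
  b4 def {r} use {i}
  b5 def {i,r} use {e,i}

Live sets:
  b0 li=∅ lo={e,i,z}
  b1 li={e,i,z} lo={e,i,z}
  b2 li={e,i,z} lo={e,i,z}
  b3 li={e,i,z} lo={e,i,z}
  b4 li={i} lo=∅
  b5 li={e,i} lo=∅

live-out(b2) = ["e", "i", "z"]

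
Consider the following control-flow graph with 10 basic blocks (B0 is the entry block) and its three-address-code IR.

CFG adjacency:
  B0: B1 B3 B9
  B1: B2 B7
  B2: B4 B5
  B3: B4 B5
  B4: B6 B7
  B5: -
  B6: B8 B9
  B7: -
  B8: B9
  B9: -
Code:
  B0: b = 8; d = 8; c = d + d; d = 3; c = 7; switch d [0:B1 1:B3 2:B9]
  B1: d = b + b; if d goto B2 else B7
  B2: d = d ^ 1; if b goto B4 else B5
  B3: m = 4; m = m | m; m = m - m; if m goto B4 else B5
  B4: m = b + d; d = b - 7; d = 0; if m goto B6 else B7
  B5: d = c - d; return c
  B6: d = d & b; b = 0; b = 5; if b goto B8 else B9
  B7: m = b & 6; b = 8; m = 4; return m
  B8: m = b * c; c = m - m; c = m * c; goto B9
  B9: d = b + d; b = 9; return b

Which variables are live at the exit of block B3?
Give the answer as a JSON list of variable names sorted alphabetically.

Answer: ["b", "c", "d"]

Analysis:
Per-block:
  B0 def {b,c,d} use ∅
  B1 def {d} use {b}
  B2 def {d} use {b,d}
  B3 def {m} use ∅
  B4 def {d,m} use {b,d}
  B5 def {d} use {c,d}
  B6 def {b,d} use {b,d}
  B7 def {b,m} use {b}
  B8 def {c,m} use {b,c}
  B9 def {b,d} use {b,d}

Live sets:
  B0 li=∅ lo={b,c,d}
  B1 li={b,c} lo={b,c,d}
  B2 li={b,c,d} lo={b,c,d}
  B3 li={b,c,d} lo={b,c,d}
  B4 li={b,c,d} lo={b,c,d}
  B5 li={c,d} lo=∅
  B6 li={b,c,d} lo={b,c,d}
  B7 li={b} lo=∅
  B8 li={b,c,d} lo={b,d}
  B9 li={b,d} lo=∅

live-out(B3) = ["b", "c", "d"]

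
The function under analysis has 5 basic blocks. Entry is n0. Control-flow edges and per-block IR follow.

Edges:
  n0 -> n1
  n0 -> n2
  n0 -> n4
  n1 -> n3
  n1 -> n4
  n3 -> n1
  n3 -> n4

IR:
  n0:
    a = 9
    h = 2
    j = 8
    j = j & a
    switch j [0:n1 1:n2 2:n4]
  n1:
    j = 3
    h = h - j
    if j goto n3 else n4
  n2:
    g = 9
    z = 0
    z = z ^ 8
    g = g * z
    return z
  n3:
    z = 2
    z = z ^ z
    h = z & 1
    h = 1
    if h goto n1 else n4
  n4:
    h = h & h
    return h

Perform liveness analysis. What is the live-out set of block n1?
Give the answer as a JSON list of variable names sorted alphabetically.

def/use:
  n0: {a,h,j} / ∅
  n1: {h,j} / {h}
  n2: {g,z} / ∅
  n3: {h,z} / ∅
  n4: {h} / {h}

Backward fixpoint:
  n0 li=∅ lo={h}
  n1 li={h} lo={h}
  n2 li=∅ lo=∅
  n3 li=∅ lo={h}
  n4 li={h} lo=∅

live-out(n1) = ["h"]

Answer: ["h"]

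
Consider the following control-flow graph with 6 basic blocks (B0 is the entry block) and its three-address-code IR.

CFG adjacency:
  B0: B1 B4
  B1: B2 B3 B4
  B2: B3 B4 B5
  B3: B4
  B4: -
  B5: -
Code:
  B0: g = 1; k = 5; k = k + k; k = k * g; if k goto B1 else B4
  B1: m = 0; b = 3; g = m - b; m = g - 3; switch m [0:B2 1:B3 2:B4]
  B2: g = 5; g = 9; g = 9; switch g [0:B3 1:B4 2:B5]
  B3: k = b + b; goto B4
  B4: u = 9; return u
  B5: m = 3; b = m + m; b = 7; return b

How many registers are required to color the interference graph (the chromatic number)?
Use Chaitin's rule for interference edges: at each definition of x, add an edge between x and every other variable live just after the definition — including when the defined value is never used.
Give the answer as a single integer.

Answer: 2

Analysis:
Block summaries:
  B0: {g,k} / ∅
  B1: {b,g,m} / ∅
  B2: {g} / ∅
  B3: {k} / {b}
  B4: {u} / ∅
  B5: {b,m} / ∅

Liveness:
  B0: in=∅ out=∅
  B1: in=∅ out={b}
  B2: in={b} out={b}
  B3: in={b} out=∅
  B4: in=∅ out=∅
  B5: in=∅ out=∅

Conflict graph:
  b — {g,m}
  g — {b,k}
  k — {g}
  m — {b}
  u — ∅

Colouring:
  clique {b,g} ⇒ need ≥ 2
  2-colouring: r0={b,k,u}  r1={g,m}
  χ = 2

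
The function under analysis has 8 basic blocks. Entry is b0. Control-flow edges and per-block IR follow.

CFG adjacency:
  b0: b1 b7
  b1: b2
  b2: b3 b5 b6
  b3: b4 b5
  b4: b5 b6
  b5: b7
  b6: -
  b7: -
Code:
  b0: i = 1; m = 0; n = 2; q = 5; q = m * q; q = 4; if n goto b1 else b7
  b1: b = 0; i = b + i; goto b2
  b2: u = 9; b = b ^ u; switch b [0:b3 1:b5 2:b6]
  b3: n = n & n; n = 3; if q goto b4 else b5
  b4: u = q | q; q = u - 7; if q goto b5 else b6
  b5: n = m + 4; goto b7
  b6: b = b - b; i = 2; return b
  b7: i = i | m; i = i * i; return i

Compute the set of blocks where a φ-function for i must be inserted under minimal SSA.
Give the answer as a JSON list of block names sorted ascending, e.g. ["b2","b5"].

Answer: ["b7"]

Derivation:
idom tree: b1←b0 b2←b1 b3←b2 b4←b3 b5←b2 b6←b2 b7←b0
Dom∩ at merges:
  b5: preds {b2,b3,b4}: {b0,b1,b2} ∩ {b0,b1,b2,b3} ∩ {b0,b1,b2,b3,b4} = {b0,b1,b2}; idom=b2
  b6: preds {b2,b4}: {b0,b1,b2} ∩ {b0,b1,b2,b3,b4} = {b0,b1,b2}; idom=b2
  b7: preds {b0,b5}: {b0} ∩ {b0,b1,b2,b5} = {b0}; idom=b0

Frontier:
  join b5 pred b2: · stop@b2
  join b5 pred b3: b3 stop@b2
  join b5 pred b4: b4→b3 stop@b2
  join b6 pred b2: · stop@b2
  join b6 pred b4: b4→b3 stop@b2
  join b7 pred b0: · stop@b0
  join b7 pred b5: b5→b2→b1 stop@b0
  b0: DF=∅
  b1: DF={b7}
  b2: DF={b7}
  b3: DF={b5,b6}
  b4: DF={b5,b6}
  b5: DF={b7}
  b6: DF=∅
  b7: DF=∅

φ for i: defs {b0,b1,b6,b7}
  DF⁺ = {b7}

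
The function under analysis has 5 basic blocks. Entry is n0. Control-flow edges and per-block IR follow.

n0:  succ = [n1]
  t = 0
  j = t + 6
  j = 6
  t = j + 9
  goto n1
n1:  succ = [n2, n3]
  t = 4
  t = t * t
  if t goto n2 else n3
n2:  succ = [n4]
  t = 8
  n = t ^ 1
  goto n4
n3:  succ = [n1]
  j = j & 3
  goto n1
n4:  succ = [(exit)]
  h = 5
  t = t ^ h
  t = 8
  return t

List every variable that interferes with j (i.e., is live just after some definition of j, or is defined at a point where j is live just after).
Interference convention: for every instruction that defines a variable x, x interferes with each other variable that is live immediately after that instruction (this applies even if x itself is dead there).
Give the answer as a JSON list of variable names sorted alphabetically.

def/use:
  n0 def {j,t} use ∅
  n1 def {t} use ∅
  n2 def {n,t} use ∅
  n3 def {j} use {j}
  n4 def {h,t} use {t}

Backward fixpoint:
  live n0: ∅→{j}
  live n1: {j}→{j}
  live n2: ∅→{t}
  live n3: {j}→{j}
  live n4: {t}→∅

Interference:
  h — {t}
  j — {t}
  n — {t}
  t — {h,j,n}

N(j) = ["t"]

Answer: ["t"]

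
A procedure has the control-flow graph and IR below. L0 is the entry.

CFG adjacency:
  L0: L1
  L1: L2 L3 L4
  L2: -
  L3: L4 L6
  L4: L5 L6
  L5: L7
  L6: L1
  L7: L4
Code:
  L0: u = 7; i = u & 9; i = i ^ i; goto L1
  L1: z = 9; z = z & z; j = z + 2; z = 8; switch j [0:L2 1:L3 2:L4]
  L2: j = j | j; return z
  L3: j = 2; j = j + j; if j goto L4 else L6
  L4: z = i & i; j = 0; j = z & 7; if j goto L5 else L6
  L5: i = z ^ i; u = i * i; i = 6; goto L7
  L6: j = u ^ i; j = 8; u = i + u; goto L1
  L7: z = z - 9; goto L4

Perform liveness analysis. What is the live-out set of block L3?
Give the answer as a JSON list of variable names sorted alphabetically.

Answer: ["i", "u"]

Derivation:
Per-block:
  L0: {i,u} / ∅
  L1: {j,z} / ∅
  L2: {j} / {j,z}
  L3: {j} / ∅
  L4: {j,z} / {i}
  L5: {i,u} / {i,z}
  L6: {j,u} / {i,u}
  L7: {z} / {z}

Live sets:
  live L0: ∅→{i,u}
  live L1: {i,u}→{i,j,u,z}
  live L2: {j,z}→∅
  live L3: {i,u}→{i,u}
  live L4: {i,u}→{i,u,z}
  live L5: {i,z}→{i,u,z}
  live L6: {i,u}→{i,u}
  live L7: {i,u,z}→{i,u}

live-out(L3) = ["i", "u"]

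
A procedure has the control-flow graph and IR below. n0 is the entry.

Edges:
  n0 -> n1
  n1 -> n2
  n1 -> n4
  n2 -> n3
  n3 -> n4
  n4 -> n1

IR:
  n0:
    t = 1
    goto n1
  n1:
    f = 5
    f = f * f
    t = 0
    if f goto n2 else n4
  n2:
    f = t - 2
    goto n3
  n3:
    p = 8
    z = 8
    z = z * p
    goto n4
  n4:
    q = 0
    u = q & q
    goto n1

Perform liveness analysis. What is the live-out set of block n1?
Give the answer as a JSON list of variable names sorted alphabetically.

Answer: ["t"]

Working:
Block summaries:
  n0: def={t} ue=∅
  n1: def={f,t} ue=∅
  n2: def={f} ue={t}
  n3: def={p,z} ue=∅
  n4: def={q,u} ue=∅

Liveness:
  n0: in=∅ out=∅
  n1: in=∅ out={t}
  n2: in={t} out=∅
  n3: in=∅ out=∅
  n4: in=∅ out=∅

live-out(n1) = ["t"]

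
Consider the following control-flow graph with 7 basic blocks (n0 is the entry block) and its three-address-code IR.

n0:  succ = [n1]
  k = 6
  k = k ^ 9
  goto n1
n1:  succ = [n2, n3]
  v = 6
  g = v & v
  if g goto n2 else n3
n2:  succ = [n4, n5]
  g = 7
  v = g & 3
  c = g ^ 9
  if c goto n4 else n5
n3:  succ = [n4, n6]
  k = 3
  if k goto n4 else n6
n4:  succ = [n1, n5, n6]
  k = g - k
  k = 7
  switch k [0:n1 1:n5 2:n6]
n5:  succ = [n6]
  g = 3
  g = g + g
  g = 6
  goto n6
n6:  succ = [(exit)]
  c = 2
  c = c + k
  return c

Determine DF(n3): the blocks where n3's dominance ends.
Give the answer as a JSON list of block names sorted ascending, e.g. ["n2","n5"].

Answer: ["n4", "n6"]

Working:
idom tree: n1←n0 n2←n1 n3←n1 n4←n1 n5←n1 n6←n1
Join-block Dom:
  n1: preds {n0,n4}: {n0} ∩ {n0,n1,n4} = {n0}; idom=n0
  n4: preds {n2,n3}: {n0,n1,n2} ∩ {n0,n1,n3} = {n0,n1}; idom=n1
  n5: preds {n2,n4}: {n0,n1,n2} ∩ {n0,n1,n4} = {n0,n1}; idom=n1
  n6: preds {n3,n4,n5}: {n0,n1,n3} ∩ {n0,n1,n4} ∩ {n0,n1,n5} = {n0,n1}; idom=n1

Frontier:
  join n1 pred n0: · stop@n0
  join n1 pred n4: n4→n1 stop@n0
  join n4 pred n2: n2 stop@n1
  join n4 pred n3: n3 stop@n1
  join n5 pred n2: n2 stop@n1
  join n5 pred n4: n4 stop@n1
  join n6 pred n3: n3 stop@n1
  join n6 pred n4: n4 stop@n1
  join n6 pred n5: n5 stop@n1
  DF(n0)=∅
  DF(n1)={n1}
  DF(n2)={n4,n5}
  DF(n3)={n4,n6}
  DF(n4)={n1,n5,n6}
  DF(n5)={n6}
  DF(n6)=∅

DF(n3) = ["n4", "n6"]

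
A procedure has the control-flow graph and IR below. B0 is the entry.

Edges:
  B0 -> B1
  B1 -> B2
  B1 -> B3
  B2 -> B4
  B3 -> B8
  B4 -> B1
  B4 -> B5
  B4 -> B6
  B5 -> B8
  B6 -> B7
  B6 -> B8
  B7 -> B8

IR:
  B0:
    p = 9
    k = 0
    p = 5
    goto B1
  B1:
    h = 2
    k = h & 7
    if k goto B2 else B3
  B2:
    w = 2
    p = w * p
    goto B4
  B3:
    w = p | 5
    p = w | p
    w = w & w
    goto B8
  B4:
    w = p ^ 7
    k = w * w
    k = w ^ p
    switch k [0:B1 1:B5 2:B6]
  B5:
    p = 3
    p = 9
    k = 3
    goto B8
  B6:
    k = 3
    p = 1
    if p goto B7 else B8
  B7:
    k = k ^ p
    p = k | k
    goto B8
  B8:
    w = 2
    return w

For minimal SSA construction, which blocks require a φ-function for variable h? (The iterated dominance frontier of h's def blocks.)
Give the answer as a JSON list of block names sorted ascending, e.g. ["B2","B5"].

Answer: ["B1"]

Analysis:
idom tree: B1←B0 B2←B1 B3←B1 B4←B2 B5←B4 B6←B4 B7←B6 B8←B1
Join-block Dom:
  B1: preds {B0,B4}: {B0} ∩ {B0,B1,B2,B4} = {B0}; idom=B0
  B8: preds {B3,B5,B6,B7}: {B0,B1,B3} ∩ {B0,B1,B2,B4,B5} ∩ {B0,B1,B2,B4,B6} ∩ {B0,B1,B2,B4,B6,B7} = {B0,B1}; idom=B1

DF derivation:
  B1←B0: walk · to B0
  B1←B4: walk B4→B2→B1 to B0
  B8←B3: walk B3 to B1
  B8←B5: walk B5→B4→B2 to B1
  B8←B6: walk B6→B4→B2 to B1
  B8←B7: walk B7→B6→B4→B2 to B1
  DF(B0)=∅
  DF(B1)={B1}
  DF(B2)={B1,B8}
  DF(B3)={B8}
  DF(B4)={B1,B8}
  DF(B5)={B8}
  DF(B6)={B8}
  DF(B7)={B8}
  DF(B8)=∅

φ for h: defs {B1}
  DF⁺ = {B1}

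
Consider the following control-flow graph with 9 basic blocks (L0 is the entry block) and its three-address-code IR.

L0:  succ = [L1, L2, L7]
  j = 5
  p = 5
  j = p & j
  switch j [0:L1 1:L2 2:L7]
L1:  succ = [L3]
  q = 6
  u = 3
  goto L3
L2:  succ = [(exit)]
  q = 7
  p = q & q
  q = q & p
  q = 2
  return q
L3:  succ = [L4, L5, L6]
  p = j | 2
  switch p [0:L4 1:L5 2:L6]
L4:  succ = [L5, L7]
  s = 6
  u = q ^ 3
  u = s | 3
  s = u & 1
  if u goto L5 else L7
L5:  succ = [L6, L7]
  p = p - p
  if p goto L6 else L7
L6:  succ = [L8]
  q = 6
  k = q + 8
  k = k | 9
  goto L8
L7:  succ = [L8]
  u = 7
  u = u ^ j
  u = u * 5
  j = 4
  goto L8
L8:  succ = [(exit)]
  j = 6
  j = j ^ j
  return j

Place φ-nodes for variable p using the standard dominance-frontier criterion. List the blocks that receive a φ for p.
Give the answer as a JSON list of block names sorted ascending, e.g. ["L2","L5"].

Answer: ["L6", "L7", "L8"]

Derivation:
idom tree: L1←L0 L2←L0 L3←L1 L4←L3 L5←L3 L6←L3 L7←L0 L8←L0
Dom∩ at merges:
  L5: preds {L3,L4}: {L0,L1,L3} ∩ {L0,L1,L3,L4} = {L0,L1,L3}; idom=L3
  L6: preds {L3,L5}: {L0,L1,L3} ∩ {L0,L1,L3,L5} = {L0,L1,L3}; idom=L3
  L7: preds {L0,L4,L5}: {L0} ∩ {L0,L1,L3,L4} ∩ {L0,L1,L3,L5} = {L0}; idom=L0
  L8: preds {L6,L7}: {L0,L1,L3,L6} ∩ {L0,L7} = {L0}; idom=L0

Frontier:
  join L5 pred L3: · stop@L3
  join L5 pred L4: L4 stop@L3
  join L6 pred L3: · stop@L3
  join L6 pred L5: L5 stop@L3
  join L7 pred L0: · stop@L0
  join L7 pred L4: L4→L3→L1 stop@L0
  join L7 pred L5: L5→L3→L1 stop@L0
  join L8 pred L6: L6→L3→L1 stop@L0
  join L8 pred L7: L7 stop@L0
  L0: DF=∅
  L1: DF={L7,L8}
  L2: DF=∅
  L3: DF={L7,L8}
  L4: DF={L5,L7}
  L5: DF={L6,L7}
  L6: DF={L8}
  L7: DF={L8}
  L8: DF=∅

φ for p: defs {L0,L2,L3,L5}
  DF⁺ = {L6,L7,L8}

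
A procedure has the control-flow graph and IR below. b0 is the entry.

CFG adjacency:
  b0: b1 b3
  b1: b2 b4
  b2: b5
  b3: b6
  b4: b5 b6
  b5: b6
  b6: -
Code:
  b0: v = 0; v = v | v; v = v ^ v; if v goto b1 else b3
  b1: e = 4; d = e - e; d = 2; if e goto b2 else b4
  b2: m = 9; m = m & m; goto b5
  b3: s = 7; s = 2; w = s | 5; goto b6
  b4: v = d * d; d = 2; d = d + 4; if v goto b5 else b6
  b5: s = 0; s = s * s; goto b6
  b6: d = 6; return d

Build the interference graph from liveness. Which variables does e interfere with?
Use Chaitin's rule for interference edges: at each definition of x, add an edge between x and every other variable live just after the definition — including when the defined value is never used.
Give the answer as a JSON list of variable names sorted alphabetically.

Block summaries:
  b0 def {v} use ∅
  b1 def {d,e} use ∅
  b2 def {m} use ∅
  b3 def {s,w} use ∅
  b4 def {d,v} use {d}
  b5 def {s} use ∅
  b6 def {d} use ∅

Liveness:
  b0: in=∅ out=∅
  b1: in=∅ out={d}
  b2: in=∅ out=∅
  b3: in=∅ out=∅
  b4: in={d} out=∅
  b5: in=∅ out=∅
  b6: in=∅ out=∅

Conflict graph:
  d↔{e,v}
  e↔{d}
  m↔∅
  s↔∅
  v↔{d}
  w↔∅

N(e) = ["d"]

Answer: ["d"]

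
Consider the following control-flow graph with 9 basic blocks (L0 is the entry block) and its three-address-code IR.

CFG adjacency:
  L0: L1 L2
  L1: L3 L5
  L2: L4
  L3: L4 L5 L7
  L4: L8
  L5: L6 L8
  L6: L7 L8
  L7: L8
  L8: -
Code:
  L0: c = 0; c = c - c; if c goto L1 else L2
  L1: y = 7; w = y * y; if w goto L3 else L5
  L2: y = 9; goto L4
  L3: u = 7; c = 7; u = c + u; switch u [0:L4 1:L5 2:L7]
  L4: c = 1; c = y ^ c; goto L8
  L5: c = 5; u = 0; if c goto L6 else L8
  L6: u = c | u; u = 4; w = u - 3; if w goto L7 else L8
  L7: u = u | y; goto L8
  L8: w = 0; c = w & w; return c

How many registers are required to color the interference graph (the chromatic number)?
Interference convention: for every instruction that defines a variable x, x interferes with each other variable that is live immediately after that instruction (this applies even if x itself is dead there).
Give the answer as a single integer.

Block summaries:
  L0: {c} / ∅
  L1: {w,y} / ∅
  L2: {y} / ∅
  L3: {c,u} / ∅
  L4: {c} / {y}
  L5: {c,u} / ∅
  L6: {u,w} / {c,u}
  L7: {u} / {u,y}
  L8: {c,w} / ∅

Backward fixpoint:
  L0 li=∅ lo=∅
  L1 li=∅ lo={y}
  L2 li=∅ lo={y}
  L3 li={y} lo={u,y}
  L4 li={y} lo=∅
  L5 li={y} lo={c,u,y}
  L6 li={c,u,y} lo={u,y}
  L7 li={u,y} lo=∅
  L8 li=∅ lo=∅

Interference:
  c: {u,y}
  u: {c,w,y}
  w: {u,y}
  y: {c,u,w}

Colouring:
  clique {c,u,y} ⇒ need ≥ 3
  assign c→c2 u→c0 w→c2 y→c1 — no edge inside a register ⇒ χ ≤ 3
  χ = 3

Answer: 3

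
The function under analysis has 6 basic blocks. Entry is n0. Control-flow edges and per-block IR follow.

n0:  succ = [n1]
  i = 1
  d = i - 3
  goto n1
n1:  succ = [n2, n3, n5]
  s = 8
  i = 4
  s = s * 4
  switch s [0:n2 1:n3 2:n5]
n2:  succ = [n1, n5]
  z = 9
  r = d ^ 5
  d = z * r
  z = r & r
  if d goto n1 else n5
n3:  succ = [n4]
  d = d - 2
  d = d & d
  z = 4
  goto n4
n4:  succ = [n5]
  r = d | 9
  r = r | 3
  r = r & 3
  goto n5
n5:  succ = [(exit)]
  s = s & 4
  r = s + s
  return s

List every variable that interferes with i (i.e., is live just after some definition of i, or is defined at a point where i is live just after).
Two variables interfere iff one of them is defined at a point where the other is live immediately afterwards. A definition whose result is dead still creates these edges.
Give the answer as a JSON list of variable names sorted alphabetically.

def/use:
  n0: def={d,i} ue=∅
  n1: def={i,s} ue=∅
  n2: def={d,r,z} ue={d}
  n3: def={d,z} ue={d}
  n4: def={r} ue={d}
  n5: def={r,s} ue={s}

Live sets:
  n0 li=∅ lo={d}
  n1 li={d} lo={d,s}
  n2 li={d,s} lo={d,s}
  n3 li={d,s} lo={d,s}
  n4 li={d,s} lo={s}
  n5 li={s} lo=∅

Interference:
  d: {i,r,s,z}
  i: {d,s}
  r: {d,s,z}
  s: {d,i,r,z}
  z: {d,r,s}

N(i) = ["d", "s"]

Answer: ["d", "s"]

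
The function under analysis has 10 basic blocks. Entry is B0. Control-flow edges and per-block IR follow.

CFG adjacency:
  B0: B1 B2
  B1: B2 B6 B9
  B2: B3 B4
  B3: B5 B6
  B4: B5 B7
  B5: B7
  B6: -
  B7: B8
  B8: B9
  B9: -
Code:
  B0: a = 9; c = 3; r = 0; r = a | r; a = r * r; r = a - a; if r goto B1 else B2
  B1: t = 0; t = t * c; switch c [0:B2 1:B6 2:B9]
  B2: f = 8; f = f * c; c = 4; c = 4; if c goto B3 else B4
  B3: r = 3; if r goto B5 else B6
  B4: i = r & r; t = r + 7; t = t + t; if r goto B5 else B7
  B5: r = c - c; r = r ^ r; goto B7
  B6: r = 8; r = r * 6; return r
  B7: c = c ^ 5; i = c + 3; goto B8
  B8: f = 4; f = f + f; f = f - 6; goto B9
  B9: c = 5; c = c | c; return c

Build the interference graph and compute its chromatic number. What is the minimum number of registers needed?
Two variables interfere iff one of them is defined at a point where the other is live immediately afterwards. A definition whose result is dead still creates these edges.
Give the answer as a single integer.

def/use:
  B0 def {a,c,r} use ∅
  B1 def {t} use {c}
  B2 def {c,f} use {c}
  B3 def {r} use ∅
  B4 def {i,t} use {r}
  B5 def {r} use {c}
  B6 def {r} use ∅
  B7 def {c,i} use {c}
  B8 def {f} use ∅
  B9 def {c} use ∅

Backward fixpoint:
  B0: in=∅ out={c,r}
  B1: in={c,r} out={c,r}
  B2: in={c,r} out={c,r}
  B3: in={c} out={c}
  B4: in={c,r} out={c}
  B5: in={c} out={c}
  B6: in=∅ out=∅
  B7: in={c} out=∅
  B8: in=∅ out=∅
  B9: in=∅ out=∅

Interfere edges:
  a↔{c,r}
  c↔{a,f,i,r,t}
  f↔{c,r}
  i↔{c,r}
  r↔{a,c,f,i,t}
  t↔{c,r}

Colouring:
  lower bound: {a,c,r} mutually conflict ⇒ χ ≥ 3
  assign a→R2 c→R0 f→R2 i→R2 r→R1 t→R2 — no edge inside a register ⇒ χ ≤ 3
  χ = 3

Answer: 3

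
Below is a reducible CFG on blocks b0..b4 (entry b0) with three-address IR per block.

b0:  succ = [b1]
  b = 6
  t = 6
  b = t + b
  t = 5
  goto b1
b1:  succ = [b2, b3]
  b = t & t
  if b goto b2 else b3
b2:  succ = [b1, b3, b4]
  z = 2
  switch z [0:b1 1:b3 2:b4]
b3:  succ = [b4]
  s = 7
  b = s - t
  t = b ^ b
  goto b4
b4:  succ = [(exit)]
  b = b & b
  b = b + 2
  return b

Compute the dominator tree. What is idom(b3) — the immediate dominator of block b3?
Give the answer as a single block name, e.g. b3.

Answer: b1

Working:
idom tree: b1←b0 b2←b1 b3←b1 b4←b1
Dom∩ at merges:
  b1: preds {b0,b2}: {b0} ∩ {b0,b1,b2} = {b0}; idom=b0
  b3: preds {b1,b2}: {b0,b1} ∩ {b0,b1,b2} = {b0,b1}; idom=b1
  b4: preds {b2,b3}: {b0,b1,b2} ∩ {b0,b1,b3} = {b0,b1}; idom=b1

idom(b3) = b1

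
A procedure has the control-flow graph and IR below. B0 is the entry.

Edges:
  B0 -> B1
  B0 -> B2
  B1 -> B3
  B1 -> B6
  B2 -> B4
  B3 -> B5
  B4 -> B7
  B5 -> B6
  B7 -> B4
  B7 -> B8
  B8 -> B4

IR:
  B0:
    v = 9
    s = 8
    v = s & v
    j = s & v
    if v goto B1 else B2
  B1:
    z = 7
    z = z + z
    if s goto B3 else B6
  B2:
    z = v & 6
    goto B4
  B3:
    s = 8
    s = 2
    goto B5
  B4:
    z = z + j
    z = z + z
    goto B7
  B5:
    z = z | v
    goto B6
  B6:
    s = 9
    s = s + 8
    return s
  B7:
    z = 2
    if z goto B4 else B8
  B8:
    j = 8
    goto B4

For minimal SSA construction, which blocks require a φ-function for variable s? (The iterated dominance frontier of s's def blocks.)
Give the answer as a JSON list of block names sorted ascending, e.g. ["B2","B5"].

idom tree: B1←B0 B2←B0 B3←B1 B4←B2 B5←B3 B6←B1 B7←B4 B8←B7
Dom∩ at merges:
  B4: preds {B2,B7,B8}: {B0,B2} ∩ {B0,B2,B4,B7} ∩ {B0,B2,B4,B7,B8} = {B0,B2}; idom=B2
  B6: preds {B1,B5}: {B0,B1} ∩ {B0,B1,B3,B5} = {B0,B1}; idom=B1

DF walk-up:
  join B4 pred B2: · stop@B2
  join B4 pred B7: B7→B4 stop@B2
  join B4 pred B8: B8→B7→B4 stop@B2
  join B6 pred B1: · stop@B1
  join B6 pred B5: B5→B3 stop@B1
  DF(B0)=∅
  DF(B1)=∅
  DF(B2)=∅
  DF(B3)={B6}
  DF(B4)={B4}
  DF(B5)={B6}
  DF(B6)=∅
  DF(B7)={B4}
  DF(B8)={B4}

φ for s: defs {B0,B3,B6}
  DF⁺ = {B6}

Answer: ["B6"]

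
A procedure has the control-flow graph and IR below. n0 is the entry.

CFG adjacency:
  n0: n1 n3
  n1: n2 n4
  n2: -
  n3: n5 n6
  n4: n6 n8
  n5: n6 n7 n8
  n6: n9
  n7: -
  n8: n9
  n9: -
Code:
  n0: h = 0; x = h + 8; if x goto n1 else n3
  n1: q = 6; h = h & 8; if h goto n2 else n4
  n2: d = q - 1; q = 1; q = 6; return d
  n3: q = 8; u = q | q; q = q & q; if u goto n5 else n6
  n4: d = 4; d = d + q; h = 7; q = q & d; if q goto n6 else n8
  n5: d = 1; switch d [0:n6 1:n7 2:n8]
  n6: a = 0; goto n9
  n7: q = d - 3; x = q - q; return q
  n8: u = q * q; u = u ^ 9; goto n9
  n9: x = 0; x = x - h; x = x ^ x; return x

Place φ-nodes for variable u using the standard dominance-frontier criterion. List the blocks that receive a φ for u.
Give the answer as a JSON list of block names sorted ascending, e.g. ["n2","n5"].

Answer: ["n6", "n8", "n9"]

Derivation:
idom tree: n1←n0 n2←n1 n3←n0 n4←n1 n5←n3 n6←n0 n7←n5 n8←n0 n9←n0
Dom∩ at merges:
  n6: preds {n3,n4,n5}: {n0,n3} ∩ {n0,n1,n4} ∩ {n0,n3,n5} = {n0}; idom=n0
  n8: preds {n4,n5}: {n0,n1,n4} ∩ {n0,n3,n5} = {n0}; idom=n0
  n9: preds {n6,n8}: {n0,n6} ∩ {n0,n8} = {n0}; idom=n0

Frontier:
  join n6 pred n3: n3 stop@n0
  join n6 pred n4: n4→n1 stop@n0
  join n6 pred n5: n5→n3 stop@n0
  join n8 pred n4: n4→n1 stop@n0
  join n8 pred n5: n5→n3 stop@n0
  join n9 pred n6: n6 stop@n0
  join n9 pred n8: n8 stop@n0
  n0: DF=∅
  n1: DF={n6,n8}
  n2: DF=∅
  n3: DF={n6,n8}
  n4: DF={n6,n8}
  n5: DF={n6,n8}
  n6: DF={n9}
  n7: DF=∅
  n8: DF={n9}
  n9: DF=∅

φ for u: defs {n3,n8}
  DF⁺ = {n6,n8,n9}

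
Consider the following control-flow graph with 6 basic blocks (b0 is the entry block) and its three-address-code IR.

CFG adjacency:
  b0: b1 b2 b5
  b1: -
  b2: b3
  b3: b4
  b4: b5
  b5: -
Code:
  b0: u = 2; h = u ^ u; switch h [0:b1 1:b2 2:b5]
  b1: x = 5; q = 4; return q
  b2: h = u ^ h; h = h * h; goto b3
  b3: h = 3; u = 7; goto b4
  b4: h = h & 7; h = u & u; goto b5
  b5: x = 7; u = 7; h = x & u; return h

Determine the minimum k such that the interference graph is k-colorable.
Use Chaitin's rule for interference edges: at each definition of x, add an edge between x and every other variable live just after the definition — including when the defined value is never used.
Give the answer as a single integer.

def/use:
  b0: {h,u} / ∅
  b1: {q,x} / ∅
  b2: {h} / {h,u}
  b3: {h,u} / ∅
  b4: {h} / {h,u}
  b5: {h,u,x} / ∅

Live sets:
  b0: in=∅ out={h,u}
  b1: in=∅ out=∅
  b2: in={h,u} out=∅
  b3: in=∅ out={h,u}
  b4: in={h,u} out=∅
  b5: in=∅ out=∅

Conflict graph:
  h↔{u}
  q↔∅
  u↔{h,x}
  x↔{u}

Colouring:
  {h,u} pairwise interfere (2-clique) ⇒ χ ≥ 2
  assign h→c1 q→c0 u→c0 x→c1 — no edge inside a register ⇒ χ ≤ 2
  χ = 2

Answer: 2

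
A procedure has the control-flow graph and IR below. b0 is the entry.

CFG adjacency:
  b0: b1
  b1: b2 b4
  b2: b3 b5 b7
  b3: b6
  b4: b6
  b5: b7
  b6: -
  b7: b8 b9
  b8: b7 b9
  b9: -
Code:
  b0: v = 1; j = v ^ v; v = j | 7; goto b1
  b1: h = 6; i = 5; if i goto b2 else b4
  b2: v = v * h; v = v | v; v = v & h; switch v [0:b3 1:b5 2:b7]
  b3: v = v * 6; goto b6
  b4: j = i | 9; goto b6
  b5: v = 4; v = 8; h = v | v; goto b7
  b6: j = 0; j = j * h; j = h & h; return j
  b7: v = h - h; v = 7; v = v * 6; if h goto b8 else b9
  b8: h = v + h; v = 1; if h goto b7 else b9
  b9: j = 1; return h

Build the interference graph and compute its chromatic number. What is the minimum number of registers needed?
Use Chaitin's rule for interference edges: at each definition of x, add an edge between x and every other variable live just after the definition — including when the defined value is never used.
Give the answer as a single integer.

Answer: 3

Derivation:
Per-block:
  b0: {j,v} / ∅
  b1: {h,i} / ∅
  b2: {v} / {h,v}
  b3: {v} / {v}
  b4: {j} / {i}
  b5: {h,v} / ∅
  b6: {j} / {h}
  b7: {v} / {h}
  b8: {h,v} / {h,v}
  b9: {j} / {h}

Live sets:
  b0: in=∅ out={v}
  b1: in={v} out={h,i,v}
  b2: in={h,v} out={h,v}
  b3: in={h,v} out={h}
  b4: in={h,i} out={h}
  b5: in=∅ out={h}
  b6: in={h} out=∅
  b7: in={h} out={h,v}
  b8: in={h,v} out={h}
  b9: in={h} out=∅

Interference:
  h↔{i,j,v}
  i↔{h,v}
  j↔{h}
  v↔{h,i}

Chromatic number:
  lower bound: {h,i,v} mutually conflict ⇒ χ ≥ 3
  assign h→R0 i→R1 j→R1 v→R2 — no edge inside a register ⇒ χ ≤ 3
  χ = 3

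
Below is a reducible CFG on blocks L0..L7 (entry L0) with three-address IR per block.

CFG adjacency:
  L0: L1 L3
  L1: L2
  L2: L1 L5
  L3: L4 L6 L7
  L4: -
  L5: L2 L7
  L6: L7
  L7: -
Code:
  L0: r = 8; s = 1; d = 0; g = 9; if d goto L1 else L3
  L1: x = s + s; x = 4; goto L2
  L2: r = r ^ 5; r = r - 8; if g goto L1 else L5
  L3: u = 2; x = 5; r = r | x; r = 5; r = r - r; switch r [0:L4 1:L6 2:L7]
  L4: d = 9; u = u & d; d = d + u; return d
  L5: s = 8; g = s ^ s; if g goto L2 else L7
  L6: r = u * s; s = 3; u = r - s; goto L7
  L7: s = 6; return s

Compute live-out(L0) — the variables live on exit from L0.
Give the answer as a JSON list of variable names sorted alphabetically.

def/use:
  L0: {d,g,r,s} / ∅
  L1: {x} / {s}
  L2: {r} / {g,r}
  L3: {r,u,x} / {r}
  L4: {d,u} / {u}
  L5: {g,s} / ∅
  L6: {r,s,u} / {s,u}
  L7: {s} / ∅

Backward fixpoint:
  live L0: ∅→{g,r,s}
  live L1: {g,r,s}→{g,r,s}
  live L2: {g,r,s}→{g,r,s}
  live L3: {r,s}→{s,u}
  live L4: {u}→∅
  live L5: {r}→{g,r,s}
  live L6: {s,u}→∅
  live L7: ∅→∅

live-out(L0) = ["g", "r", "s"]

Answer: ["g", "r", "s"]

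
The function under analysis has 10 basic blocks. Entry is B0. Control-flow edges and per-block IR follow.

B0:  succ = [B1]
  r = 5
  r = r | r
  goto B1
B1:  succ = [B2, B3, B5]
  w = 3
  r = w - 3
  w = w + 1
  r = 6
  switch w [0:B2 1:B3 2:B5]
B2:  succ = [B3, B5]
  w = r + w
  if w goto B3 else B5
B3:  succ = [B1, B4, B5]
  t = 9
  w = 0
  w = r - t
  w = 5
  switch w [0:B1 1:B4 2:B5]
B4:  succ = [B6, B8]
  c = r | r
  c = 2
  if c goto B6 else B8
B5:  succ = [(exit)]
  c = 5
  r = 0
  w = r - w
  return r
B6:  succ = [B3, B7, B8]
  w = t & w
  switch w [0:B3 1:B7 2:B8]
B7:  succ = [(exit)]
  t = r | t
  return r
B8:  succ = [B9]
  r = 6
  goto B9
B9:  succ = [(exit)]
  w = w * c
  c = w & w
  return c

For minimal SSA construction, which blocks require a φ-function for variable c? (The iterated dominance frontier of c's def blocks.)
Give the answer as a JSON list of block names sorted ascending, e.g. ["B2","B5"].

Answer: ["B1", "B3", "B5"]

Analysis:
idom tree: B1←B0 B2←B1 B3←B1 B4←B3 B5←B1 B6←B4 B7←B6 B8←B4 B9←B8
Dom at joins:
  B1: preds {B0,B3}: {B0} ∩ {B0,B1,B3} = {B0}; idom=B0
  B3: preds {B1,B2,B6}: {B0,B1} ∩ {B0,B1,B2} ∩ {B0,B1,B3,B4,B6} = {B0,B1}; idom=B1
  B5: preds {B1,B2,B3}: {B0,B1} ∩ {B0,B1,B2} ∩ {B0,B1,B3} = {B0,B1}; idom=B1
  B8: preds {B4,B6}: {B0,B1,B3,B4} ∩ {B0,B1,B3,B4,B6} = {B0,B1,B3,B4}; idom=B4

DF derivation:
  join B1 pred B0: · stop@B0
  join B1 pred B3: B3→B1 stop@B0
  join B3 pred B1: · stop@B1
  join B3 pred B2: B2 stop@B1
  join B3 pred B6: B6→B4→B3 stop@B1
  join B5 pred B1: · stop@B1
  join B5 pred B2: B2 stop@B1
  join B5 pred B3: B3 stop@B1
  join B8 pred B4: · stop@B4
  join B8 pred B6: B6 stop@B4
  B0: DF=∅
  B1: DF={B1}
  B2: DF={B3,B5}
  B3: DF={B1,B3,B5}
  B4: DF={B3}
  B5: DF=∅
  B6: DF={B3,B8}
  B7: DF=∅
  B8: DF=∅
  B9: DF=∅

φ for c: defs {B4,B5,B9}
  DF⁺ = {B1,B3,B5}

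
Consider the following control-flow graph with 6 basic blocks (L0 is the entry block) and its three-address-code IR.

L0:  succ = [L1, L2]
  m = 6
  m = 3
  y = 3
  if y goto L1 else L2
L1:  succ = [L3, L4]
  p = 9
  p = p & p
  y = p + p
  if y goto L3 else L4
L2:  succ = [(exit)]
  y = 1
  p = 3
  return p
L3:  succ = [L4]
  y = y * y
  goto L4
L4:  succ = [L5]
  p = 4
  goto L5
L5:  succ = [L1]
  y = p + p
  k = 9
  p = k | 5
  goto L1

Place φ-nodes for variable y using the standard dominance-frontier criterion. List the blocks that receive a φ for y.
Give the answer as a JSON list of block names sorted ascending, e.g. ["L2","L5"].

idom tree: L1←L0 L2←L0 L3←L1 L4←L1 L5←L4
Dom at joins:
  L1: preds {L0,L5}: {L0} ∩ {L0,L1,L4,L5} = {L0}; idom=L0
  L4: preds {L1,L3}: {L0,L1} ∩ {L0,L1,L3} = {L0,L1}; idom=L1

DF walk-up:
  L1←L0: walk · to L0
  L1←L5: walk L5→L4→L1 to L0
  L4←L1: walk · to L1
  L4←L3: walk L3 to L1
  DF(L0)=∅
  DF(L1)={L1}
  DF(L2)=∅
  DF(L3)={L4}
  DF(L4)={L1}
  DF(L5)={L1}

φ for y: defs {L0,L1,L2,L3,L5}
  DF⁺ = {L1,L4}

Answer: ["L1", "L4"]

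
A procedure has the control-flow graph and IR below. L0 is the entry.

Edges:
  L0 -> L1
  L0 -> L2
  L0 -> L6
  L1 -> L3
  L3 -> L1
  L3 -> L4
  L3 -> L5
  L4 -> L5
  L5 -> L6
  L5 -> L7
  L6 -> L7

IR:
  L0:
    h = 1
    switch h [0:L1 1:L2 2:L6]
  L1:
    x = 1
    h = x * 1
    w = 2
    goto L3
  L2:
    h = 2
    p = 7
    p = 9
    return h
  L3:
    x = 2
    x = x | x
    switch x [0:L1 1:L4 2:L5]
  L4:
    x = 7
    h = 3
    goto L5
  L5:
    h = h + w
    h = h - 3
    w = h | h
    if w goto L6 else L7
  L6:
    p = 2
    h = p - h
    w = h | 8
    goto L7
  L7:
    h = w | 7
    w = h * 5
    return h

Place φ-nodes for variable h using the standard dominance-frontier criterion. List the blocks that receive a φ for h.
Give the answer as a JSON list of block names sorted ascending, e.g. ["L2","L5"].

idom tree: L1←L0 L2←L0 L3←L1 L4←L3 L5←L3 L6←L0 L7←L0
Dom∩ at merges:
  L1: preds {L0,L3}: {L0} ∩ {L0,L1,L3} = {L0}; idom=L0
  L5: preds {L3,L4}: {L0,L1,L3} ∩ {L0,L1,L3,L4} = {L0,L1,L3}; idom=L3
  L6: preds {L0,L5}: {L0} ∩ {L0,L1,L3,L5} = {L0}; idom=L0
  L7: preds {L5,L6}: {L0,L1,L3,L5} ∩ {L0,L6} = {L0}; idom=L0

DF derivation:
  L1←L0: walk · to L0
  L1←L3: walk L3→L1 to L0
  L5←L3: walk · to L3
  L5←L4: walk L4 to L3
  L6←L0: walk · to L0
  L6←L5: walk L5→L3→L1 to L0
  L7←L5: walk L5→L3→L1 to L0
  L7←L6: walk L6 to L0
  L0 → ∅
  L1 → {L1,L6,L7}
  L2 → ∅
  L3 → {L1,L6,L7}
  L4 → {L5}
  L5 → {L6,L7}
  L6 → {L7}
  L7 → ∅

φ for h: defs {L0,L1,L2,L4,L5,L6,L7}
  DF⁺ = {L1,L5,L6,L7}

Answer: ["L1", "L5", "L6", "L7"]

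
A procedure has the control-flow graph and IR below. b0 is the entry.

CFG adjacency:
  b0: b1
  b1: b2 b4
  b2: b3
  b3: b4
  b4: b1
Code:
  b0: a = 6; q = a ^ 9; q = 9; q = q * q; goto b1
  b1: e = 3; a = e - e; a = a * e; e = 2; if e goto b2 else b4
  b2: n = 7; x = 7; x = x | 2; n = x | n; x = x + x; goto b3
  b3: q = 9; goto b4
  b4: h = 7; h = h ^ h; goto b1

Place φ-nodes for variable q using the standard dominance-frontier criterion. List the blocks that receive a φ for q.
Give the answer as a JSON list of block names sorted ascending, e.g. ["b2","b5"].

idom tree: b1←b0 b2←b1 b3←b2 b4←b1
Dom∩ at merges:
  b1: preds {b0,b4}: {b0} ∩ {b0,b1,b4} = {b0}; idom=b0
  b4: preds {b1,b3}: {b0,b1} ∩ {b0,b1,b2,b3} = {b0,b1}; idom=b1

DF derivation:
  b1←b0: walk · to b0
  b1←b4: walk b4→b1 to b0
  b4←b1: walk · to b1
  b4←b3: walk b3→b2 to b1
  DF(b0)=∅
  DF(b1)={b1}
  DF(b2)={b4}
  DF(b3)={b4}
  DF(b4)={b1}

φ for q: defs {b0,b3}
  DF⁺ = {b1,b4}

Answer: ["b1", "b4"]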